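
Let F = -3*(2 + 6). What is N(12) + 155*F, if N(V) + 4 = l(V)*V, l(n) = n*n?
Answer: -1996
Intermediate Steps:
l(n) = n²
N(V) = -4 + V³ (N(V) = -4 + V²*V = -4 + V³)
F = -24 (F = -3*8 = -24)
N(12) + 155*F = (-4 + 12³) + 155*(-24) = (-4 + 1728) - 3720 = 1724 - 3720 = -1996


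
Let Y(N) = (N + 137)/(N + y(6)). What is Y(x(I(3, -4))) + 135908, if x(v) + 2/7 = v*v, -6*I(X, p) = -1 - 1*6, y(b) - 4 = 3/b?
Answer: 38197107/281 ≈ 1.3593e+5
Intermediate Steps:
y(b) = 4 + 3/b
I(X, p) = 7/6 (I(X, p) = -(-1 - 1*6)/6 = -(-1 - 6)/6 = -⅙*(-7) = 7/6)
x(v) = -2/7 + v² (x(v) = -2/7 + v*v = -2/7 + v²)
Y(N) = (137 + N)/(9/2 + N) (Y(N) = (N + 137)/(N + (4 + 3/6)) = (137 + N)/(N + (4 + 3*(⅙))) = (137 + N)/(N + (4 + ½)) = (137 + N)/(N + 9/2) = (137 + N)/(9/2 + N))
Y(x(I(3, -4))) + 135908 = 2*(137 + (-2/7 + (7/6)²))/(9 + 2*(-2/7 + (7/6)²)) + 135908 = 2*(137 + (-2/7 + 49/36))/(9 + 2*(-2/7 + 49/36)) + 135908 = 2*(137 + 271/252)/(9 + 2*(271/252)) + 135908 = 2*(34795/252)/(9 + 271/126) + 135908 = 2*(34795/252)/(1405/126) + 135908 = 2*(126/1405)*(34795/252) + 135908 = 6959/281 + 135908 = 38197107/281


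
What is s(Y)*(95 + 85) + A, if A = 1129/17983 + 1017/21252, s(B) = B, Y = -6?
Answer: -19652686241/18198796 ≈ -1079.9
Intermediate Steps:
A = 2013439/18198796 (A = 1129*(1/17983) + 1017*(1/21252) = 1129/17983 + 339/7084 = 2013439/18198796 ≈ 0.11064)
s(Y)*(95 + 85) + A = -6*(95 + 85) + 2013439/18198796 = -6*180 + 2013439/18198796 = -1080 + 2013439/18198796 = -19652686241/18198796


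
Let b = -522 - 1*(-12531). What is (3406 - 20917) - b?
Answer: -29520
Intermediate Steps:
b = 12009 (b = -522 + 12531 = 12009)
(3406 - 20917) - b = (3406 - 20917) - 1*12009 = -17511 - 12009 = -29520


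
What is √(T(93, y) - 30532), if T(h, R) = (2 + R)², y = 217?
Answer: √17429 ≈ 132.02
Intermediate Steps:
√(T(93, y) - 30532) = √((2 + 217)² - 30532) = √(219² - 30532) = √(47961 - 30532) = √17429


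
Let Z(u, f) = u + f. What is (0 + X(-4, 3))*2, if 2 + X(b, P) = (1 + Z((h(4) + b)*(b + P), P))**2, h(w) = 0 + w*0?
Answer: 124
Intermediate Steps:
h(w) = 0 (h(w) = 0 + 0 = 0)
Z(u, f) = f + u
X(b, P) = -2 + (1 + P + b*(P + b))**2 (X(b, P) = -2 + (1 + (P + (0 + b)*(b + P)))**2 = -2 + (1 + (P + b*(P + b)))**2 = -2 + (1 + P + b*(P + b))**2)
(0 + X(-4, 3))*2 = (0 + (-2 + (1 + 3 + (-4)**2 + 3*(-4))**2))*2 = (0 + (-2 + (1 + 3 + 16 - 12)**2))*2 = (0 + (-2 + 8**2))*2 = (0 + (-2 + 64))*2 = (0 + 62)*2 = 62*2 = 124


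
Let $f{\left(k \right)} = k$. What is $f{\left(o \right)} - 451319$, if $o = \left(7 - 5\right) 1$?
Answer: $-451317$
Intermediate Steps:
$o = 2$ ($o = 2 \cdot 1 = 2$)
$f{\left(o \right)} - 451319 = 2 - 451319 = -451317$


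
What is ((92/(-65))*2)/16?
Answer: -23/130 ≈ -0.17692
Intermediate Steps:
((92/(-65))*2)/16 = ((92*(-1/65))*2)*(1/16) = -92/65*2*(1/16) = -184/65*1/16 = -23/130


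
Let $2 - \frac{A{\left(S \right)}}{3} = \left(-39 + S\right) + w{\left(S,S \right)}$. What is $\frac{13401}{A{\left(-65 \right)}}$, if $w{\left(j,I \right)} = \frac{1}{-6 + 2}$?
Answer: $\frac{17868}{425} \approx 42.042$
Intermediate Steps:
$w{\left(j,I \right)} = - \frac{1}{4}$ ($w{\left(j,I \right)} = \frac{1}{-4} = - \frac{1}{4}$)
$A{\left(S \right)} = \frac{495}{4} - 3 S$ ($A{\left(S \right)} = 6 - 3 \left(\left(-39 + S\right) - \frac{1}{4}\right) = 6 - 3 \left(- \frac{157}{4} + S\right) = 6 - \left(- \frac{471}{4} + 3 S\right) = \frac{495}{4} - 3 S$)
$\frac{13401}{A{\left(-65 \right)}} = \frac{13401}{\frac{495}{4} - -195} = \frac{13401}{\frac{495}{4} + 195} = \frac{13401}{\frac{1275}{4}} = 13401 \cdot \frac{4}{1275} = \frac{17868}{425}$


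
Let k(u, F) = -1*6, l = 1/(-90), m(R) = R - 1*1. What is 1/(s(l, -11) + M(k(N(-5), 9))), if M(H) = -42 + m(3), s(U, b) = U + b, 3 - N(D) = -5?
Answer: -90/4591 ≈ -0.019604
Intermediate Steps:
m(R) = -1 + R (m(R) = R - 1 = -1 + R)
N(D) = 8 (N(D) = 3 - 1*(-5) = 3 + 5 = 8)
l = -1/90 ≈ -0.011111
k(u, F) = -6
M(H) = -40 (M(H) = -42 + (-1 + 3) = -42 + 2 = -40)
1/(s(l, -11) + M(k(N(-5), 9))) = 1/((-1/90 - 11) - 40) = 1/(-991/90 - 40) = 1/(-4591/90) = -90/4591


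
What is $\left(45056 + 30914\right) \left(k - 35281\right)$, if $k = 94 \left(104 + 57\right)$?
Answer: $-1530567590$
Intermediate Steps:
$k = 15134$ ($k = 94 \cdot 161 = 15134$)
$\left(45056 + 30914\right) \left(k - 35281\right) = \left(45056 + 30914\right) \left(15134 - 35281\right) = 75970 \left(-20147\right) = -1530567590$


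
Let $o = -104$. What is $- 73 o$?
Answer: $7592$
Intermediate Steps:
$- 73 o = \left(-73\right) \left(-104\right) = 7592$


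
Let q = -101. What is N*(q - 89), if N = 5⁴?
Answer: -118750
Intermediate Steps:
N = 625
N*(q - 89) = 625*(-101 - 89) = 625*(-190) = -118750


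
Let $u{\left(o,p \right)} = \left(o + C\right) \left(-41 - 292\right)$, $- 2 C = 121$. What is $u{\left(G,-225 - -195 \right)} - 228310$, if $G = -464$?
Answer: $- \frac{107303}{2} \approx -53652.0$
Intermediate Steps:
$C = - \frac{121}{2}$ ($C = \left(- \frac{1}{2}\right) 121 = - \frac{121}{2} \approx -60.5$)
$u{\left(o,p \right)} = \frac{40293}{2} - 333 o$ ($u{\left(o,p \right)} = \left(o - \frac{121}{2}\right) \left(-41 - 292\right) = \left(- \frac{121}{2} + o\right) \left(-333\right) = \frac{40293}{2} - 333 o$)
$u{\left(G,-225 - -195 \right)} - 228310 = \left(\frac{40293}{2} - -154512\right) - 228310 = \left(\frac{40293}{2} + 154512\right) - 228310 = \frac{349317}{2} - 228310 = - \frac{107303}{2}$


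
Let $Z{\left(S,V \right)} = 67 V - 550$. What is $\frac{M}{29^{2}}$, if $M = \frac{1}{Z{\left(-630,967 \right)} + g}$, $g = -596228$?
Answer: $- \frac{1}{447402749} \approx -2.2351 \cdot 10^{-9}$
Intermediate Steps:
$Z{\left(S,V \right)} = -550 + 67 V$
$M = - \frac{1}{531989}$ ($M = \frac{1}{\left(-550 + 67 \cdot 967\right) - 596228} = \frac{1}{\left(-550 + 64789\right) - 596228} = \frac{1}{64239 - 596228} = \frac{1}{-531989} = - \frac{1}{531989} \approx -1.8797 \cdot 10^{-6}$)
$\frac{M}{29^{2}} = - \frac{1}{531989 \cdot 29^{2}} = - \frac{1}{531989 \cdot 841} = \left(- \frac{1}{531989}\right) \frac{1}{841} = - \frac{1}{447402749}$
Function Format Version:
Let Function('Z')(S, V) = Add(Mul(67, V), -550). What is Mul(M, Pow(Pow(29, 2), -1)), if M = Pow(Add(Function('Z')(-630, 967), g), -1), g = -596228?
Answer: Rational(-1, 447402749) ≈ -2.2351e-9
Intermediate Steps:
Function('Z')(S, V) = Add(-550, Mul(67, V))
M = Rational(-1, 531989) (M = Pow(Add(Add(-550, Mul(67, 967)), -596228), -1) = Pow(Add(Add(-550, 64789), -596228), -1) = Pow(Add(64239, -596228), -1) = Pow(-531989, -1) = Rational(-1, 531989) ≈ -1.8797e-6)
Mul(M, Pow(Pow(29, 2), -1)) = Mul(Rational(-1, 531989), Pow(Pow(29, 2), -1)) = Mul(Rational(-1, 531989), Pow(841, -1)) = Mul(Rational(-1, 531989), Rational(1, 841)) = Rational(-1, 447402749)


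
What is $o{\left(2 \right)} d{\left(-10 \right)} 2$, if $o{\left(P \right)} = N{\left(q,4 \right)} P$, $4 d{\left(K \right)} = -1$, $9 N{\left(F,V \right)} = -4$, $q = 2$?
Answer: $\frac{4}{9} \approx 0.44444$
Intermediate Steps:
$N{\left(F,V \right)} = - \frac{4}{9}$ ($N{\left(F,V \right)} = \frac{1}{9} \left(-4\right) = - \frac{4}{9}$)
$d{\left(K \right)} = - \frac{1}{4}$ ($d{\left(K \right)} = \frac{1}{4} \left(-1\right) = - \frac{1}{4}$)
$o{\left(P \right)} = - \frac{4 P}{9}$
$o{\left(2 \right)} d{\left(-10 \right)} 2 = \left(- \frac{4}{9}\right) 2 \left(- \frac{1}{4}\right) 2 = \left(- \frac{8}{9}\right) \left(- \frac{1}{4}\right) 2 = \frac{2}{9} \cdot 2 = \frac{4}{9}$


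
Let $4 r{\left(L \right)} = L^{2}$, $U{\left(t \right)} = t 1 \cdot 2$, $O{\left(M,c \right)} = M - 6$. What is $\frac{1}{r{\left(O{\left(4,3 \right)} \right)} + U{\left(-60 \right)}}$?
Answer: $- \frac{1}{119} \approx -0.0084034$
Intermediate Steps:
$O{\left(M,c \right)} = -6 + M$ ($O{\left(M,c \right)} = M - 6 = -6 + M$)
$U{\left(t \right)} = 2 t$ ($U{\left(t \right)} = t 2 = 2 t$)
$r{\left(L \right)} = \frac{L^{2}}{4}$
$\frac{1}{r{\left(O{\left(4,3 \right)} \right)} + U{\left(-60 \right)}} = \frac{1}{\frac{\left(-6 + 4\right)^{2}}{4} + 2 \left(-60\right)} = \frac{1}{\frac{\left(-2\right)^{2}}{4} - 120} = \frac{1}{\frac{1}{4} \cdot 4 - 120} = \frac{1}{1 - 120} = \frac{1}{-119} = - \frac{1}{119}$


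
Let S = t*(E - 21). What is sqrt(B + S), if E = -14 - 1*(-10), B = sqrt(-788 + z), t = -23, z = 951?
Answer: sqrt(575 + sqrt(163)) ≈ 24.244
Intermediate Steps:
B = sqrt(163) (B = sqrt(-788 + 951) = sqrt(163) ≈ 12.767)
E = -4 (E = -14 + 10 = -4)
S = 575 (S = -23*(-4 - 21) = -23*(-25) = 575)
sqrt(B + S) = sqrt(sqrt(163) + 575) = sqrt(575 + sqrt(163))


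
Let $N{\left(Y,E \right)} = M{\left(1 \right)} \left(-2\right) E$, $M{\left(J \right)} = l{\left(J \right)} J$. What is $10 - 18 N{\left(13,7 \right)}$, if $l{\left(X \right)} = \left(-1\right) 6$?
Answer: $-1502$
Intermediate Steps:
$l{\left(X \right)} = -6$
$M{\left(J \right)} = - 6 J$
$N{\left(Y,E \right)} = 12 E$ ($N{\left(Y,E \right)} = \left(-6\right) 1 \left(-2\right) E = \left(-6\right) \left(-2\right) E = 12 E$)
$10 - 18 N{\left(13,7 \right)} = 10 - 18 \cdot 12 \cdot 7 = 10 - 1512 = -1502$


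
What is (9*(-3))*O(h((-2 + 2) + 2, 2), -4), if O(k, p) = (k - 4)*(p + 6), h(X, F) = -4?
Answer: 432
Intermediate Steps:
O(k, p) = (-4 + k)*(6 + p)
(9*(-3))*O(h((-2 + 2) + 2, 2), -4) = (9*(-3))*(-24 - 4*(-4) + 6*(-4) - 4*(-4)) = -27*(-24 + 16 - 24 + 16) = -27*(-16) = 432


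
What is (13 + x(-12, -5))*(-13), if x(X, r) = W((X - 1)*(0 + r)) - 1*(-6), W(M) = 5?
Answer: -312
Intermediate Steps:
x(X, r) = 11 (x(X, r) = 5 - 1*(-6) = 5 + 6 = 11)
(13 + x(-12, -5))*(-13) = (13 + 11)*(-13) = 24*(-13) = -312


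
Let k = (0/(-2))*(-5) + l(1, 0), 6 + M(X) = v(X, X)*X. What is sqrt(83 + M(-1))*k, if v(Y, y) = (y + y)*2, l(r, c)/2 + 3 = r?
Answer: -36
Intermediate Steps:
l(r, c) = -6 + 2*r
v(Y, y) = 4*y (v(Y, y) = (2*y)*2 = 4*y)
M(X) = -6 + 4*X**2 (M(X) = -6 + (4*X)*X = -6 + 4*X**2)
k = -4 (k = (0/(-2))*(-5) + (-6 + 2*1) = (0*(-1/2))*(-5) + (-6 + 2) = 0*(-5) - 4 = 0 - 4 = -4)
sqrt(83 + M(-1))*k = sqrt(83 + (-6 + 4*(-1)**2))*(-4) = sqrt(83 + (-6 + 4*1))*(-4) = sqrt(83 + (-6 + 4))*(-4) = sqrt(83 - 2)*(-4) = sqrt(81)*(-4) = 9*(-4) = -36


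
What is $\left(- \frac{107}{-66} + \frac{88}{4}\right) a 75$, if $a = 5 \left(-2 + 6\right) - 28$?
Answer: $- \frac{155900}{11} \approx -14173.0$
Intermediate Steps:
$a = -8$ ($a = 5 \cdot 4 - 28 = 20 - 28 = -8$)
$\left(- \frac{107}{-66} + \frac{88}{4}\right) a 75 = \left(- \frac{107}{-66} + \frac{88}{4}\right) \left(-8\right) 75 = \left(\left(-107\right) \left(- \frac{1}{66}\right) + 88 \cdot \frac{1}{4}\right) \left(-8\right) 75 = \left(\frac{107}{66} + 22\right) \left(-8\right) 75 = \frac{1559}{66} \left(-8\right) 75 = \left(- \frac{6236}{33}\right) 75 = - \frac{155900}{11}$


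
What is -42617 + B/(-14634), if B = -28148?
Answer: -311814515/7317 ≈ -42615.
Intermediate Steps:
-42617 + B/(-14634) = -42617 - 28148/(-14634) = -42617 - 28148*(-1/14634) = -42617 + 14074/7317 = -311814515/7317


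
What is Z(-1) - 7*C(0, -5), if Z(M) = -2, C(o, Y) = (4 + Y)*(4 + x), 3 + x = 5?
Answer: 40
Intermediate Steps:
x = 2 (x = -3 + 5 = 2)
C(o, Y) = 24 + 6*Y (C(o, Y) = (4 + Y)*(4 + 2) = (4 + Y)*6 = 24 + 6*Y)
Z(-1) - 7*C(0, -5) = -2 - 7*(24 + 6*(-5)) = -2 - 7*(24 - 30) = -2 - 7*(-6) = -2 + 42 = 40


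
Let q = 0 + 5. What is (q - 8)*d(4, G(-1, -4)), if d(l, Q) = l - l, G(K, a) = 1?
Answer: 0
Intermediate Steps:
d(l, Q) = 0
q = 5
(q - 8)*d(4, G(-1, -4)) = (5 - 8)*0 = -3*0 = 0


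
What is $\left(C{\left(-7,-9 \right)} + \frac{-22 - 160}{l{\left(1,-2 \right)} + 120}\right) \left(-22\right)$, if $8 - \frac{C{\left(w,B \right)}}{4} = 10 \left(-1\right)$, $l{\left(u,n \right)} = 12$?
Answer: $- \frac{4661}{3} \approx -1553.7$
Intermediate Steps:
$C{\left(w,B \right)} = 72$ ($C{\left(w,B \right)} = 32 - 4 \cdot 10 \left(-1\right) = 32 - -40 = 32 + 40 = 72$)
$\left(C{\left(-7,-9 \right)} + \frac{-22 - 160}{l{\left(1,-2 \right)} + 120}\right) \left(-22\right) = \left(72 + \frac{-22 - 160}{12 + 120}\right) \left(-22\right) = \left(72 - \frac{182}{132}\right) \left(-22\right) = \left(72 - \frac{91}{66}\right) \left(-22\right) = \frac{4661}{66} \left(-22\right) = - \frac{4661}{3}$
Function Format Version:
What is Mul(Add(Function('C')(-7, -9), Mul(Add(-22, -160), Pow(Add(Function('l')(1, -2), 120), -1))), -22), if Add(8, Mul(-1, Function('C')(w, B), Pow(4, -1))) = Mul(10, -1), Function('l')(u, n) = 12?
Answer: Rational(-4661, 3) ≈ -1553.7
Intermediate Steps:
Function('C')(w, B) = 72 (Function('C')(w, B) = Add(32, Mul(-4, Mul(10, -1))) = Add(32, Mul(-4, -10)) = Add(32, 40) = 72)
Mul(Add(Function('C')(-7, -9), Mul(Add(-22, -160), Pow(Add(Function('l')(1, -2), 120), -1))), -22) = Mul(Add(72, Mul(Add(-22, -160), Pow(Add(12, 120), -1))), -22) = Mul(Add(72, Mul(-182, Pow(132, -1))), -22) = Mul(Add(72, Mul(-182, Rational(1, 132))), -22) = Mul(Add(72, Rational(-91, 66)), -22) = Mul(Rational(4661, 66), -22) = Rational(-4661, 3)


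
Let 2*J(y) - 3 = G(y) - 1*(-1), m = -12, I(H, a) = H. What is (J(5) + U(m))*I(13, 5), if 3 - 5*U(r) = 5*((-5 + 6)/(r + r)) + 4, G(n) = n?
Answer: 6773/120 ≈ 56.442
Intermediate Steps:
U(r) = -1/5 - 1/(2*r) (U(r) = 3/5 - (5*((-5 + 6)/(r + r)) + 4)/5 = 3/5 - (5*(1/(2*r)) + 4)/5 = 3/5 - (5/(2*r) + 4)/5 = 3/5 - (4 + 5/(2*r))/5 = 3/5 + (-4/5 - 1/(2*r)) = -1/5 - 1/(2*r))
J(y) = 2 + y/2 (J(y) = 3/2 + (y - 1*(-1))/2 = 3/2 + (y + 1)/2 = 3/2 + (1 + y)/2 = 3/2 + (1/2 + y/2) = 2 + y/2)
(J(5) + U(m))*I(13, 5) = ((2 + (1/2)*5) + (1/10)*(-5 - 2*(-12))/(-12))*13 = ((2 + 5/2) + (1/10)*(-1/12)*(-5 + 24))*13 = (9/2 + (1/10)*(-1/12)*19)*13 = (9/2 - 19/120)*13 = (521/120)*13 = 6773/120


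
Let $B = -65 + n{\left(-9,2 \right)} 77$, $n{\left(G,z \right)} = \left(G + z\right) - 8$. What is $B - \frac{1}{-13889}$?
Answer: $- \frac{16944579}{13889} \approx -1220.0$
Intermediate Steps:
$n{\left(G,z \right)} = -8 + G + z$
$B = -1220$ ($B = -65 + \left(-8 - 9 + 2\right) 77 = -65 - 1155 = -1220$)
$B - \frac{1}{-13889} = -1220 - \frac{1}{-13889} = -1220 - - \frac{1}{13889} = -1220 + \frac{1}{13889} = - \frac{16944579}{13889}$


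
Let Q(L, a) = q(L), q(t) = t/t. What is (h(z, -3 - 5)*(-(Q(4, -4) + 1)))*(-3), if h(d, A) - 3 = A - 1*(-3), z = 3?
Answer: -12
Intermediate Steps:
q(t) = 1
Q(L, a) = 1
h(d, A) = 6 + A (h(d, A) = 3 + (A - 1*(-3)) = 3 + (A + 3) = 3 + (3 + A) = 6 + A)
(h(z, -3 - 5)*(-(Q(4, -4) + 1)))*(-3) = ((6 + (-3 - 5))*(-(1 + 1)))*(-3) = ((6 - 8)*(-1*2))*(-3) = -2*(-2)*(-3) = 4*(-3) = -12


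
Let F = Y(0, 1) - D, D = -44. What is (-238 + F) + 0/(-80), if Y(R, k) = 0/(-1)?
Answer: -194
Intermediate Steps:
Y(R, k) = 0 (Y(R, k) = 0*(-1) = 0)
F = 44 (F = 0 - 1*(-44) = 0 + 44 = 44)
(-238 + F) + 0/(-80) = (-238 + 44) + 0/(-80) = -194 - 1/80*0 = -194 + 0 = -194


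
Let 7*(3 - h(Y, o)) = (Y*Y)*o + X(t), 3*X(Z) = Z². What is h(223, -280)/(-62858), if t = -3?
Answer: -6962069/220003 ≈ -31.645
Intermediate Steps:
X(Z) = Z²/3
h(Y, o) = 18/7 - o*Y²/7 (h(Y, o) = 3 - ((Y*Y)*o + (⅓)*(-3)²)/7 = 3 - (Y²*o + (⅓)*9)/7 = 3 - (o*Y² + 3)/7 = 3 - (3 + o*Y²)/7 = 3 + (-3/7 - o*Y²/7) = 18/7 - o*Y²/7)
h(223, -280)/(-62858) = (18/7 - ⅐*(-280)*223²)/(-62858) = (18/7 - ⅐*(-280)*49729)*(-1/62858) = (18/7 + 1989160)*(-1/62858) = (13924138/7)*(-1/62858) = -6962069/220003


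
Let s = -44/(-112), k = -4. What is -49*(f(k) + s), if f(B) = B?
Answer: 707/4 ≈ 176.75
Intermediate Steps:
s = 11/28 (s = -44*(-1/112) = 11/28 ≈ 0.39286)
-49*(f(k) + s) = -49*(-4 + 11/28) = -49*(-101/28) = 707/4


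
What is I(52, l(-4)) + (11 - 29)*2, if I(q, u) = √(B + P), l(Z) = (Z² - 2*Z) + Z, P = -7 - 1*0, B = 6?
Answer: -36 + I ≈ -36.0 + 1.0*I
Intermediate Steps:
P = -7 (P = -7 + 0 = -7)
l(Z) = Z² - Z
I(q, u) = I (I(q, u) = √(6 - 7) = √(-1) = I)
I(52, l(-4)) + (11 - 29)*2 = I + (11 - 29)*2 = I - 18*2 = I - 36 = -36 + I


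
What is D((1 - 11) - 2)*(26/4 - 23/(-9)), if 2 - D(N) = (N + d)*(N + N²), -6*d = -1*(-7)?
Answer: 47270/3 ≈ 15757.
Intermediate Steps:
d = -7/6 (d = -(-1)*(-7)/6 = -⅙*7 = -7/6 ≈ -1.1667)
D(N) = 2 - (-7/6 + N)*(N + N²) (D(N) = 2 - (N - 7/6)*(N + N²) = 2 - (-7/6 + N)*(N + N²))
D((1 - 11) - 2)*(26/4 - 23/(-9)) = (2 - ((1 - 11) - 2)³ + ((1 - 11) - 2)²/6 + 7*((1 - 11) - 2)/6)*(26/4 - 23/(-9)) = (2 - (-10 - 2)³ + (-10 - 2)²/6 + 7*(-10 - 2)/6)*(26*(¼) - 23*(-⅑)) = (2 - 1*(-12)³ + (⅙)*(-12)² + (7/6)*(-12))*(13/2 + 23/9) = (2 - 1*(-1728) + (⅙)*144 - 14)*(163/18) = (2 + 1728 + 24 - 14)*(163/18) = 1740*(163/18) = 47270/3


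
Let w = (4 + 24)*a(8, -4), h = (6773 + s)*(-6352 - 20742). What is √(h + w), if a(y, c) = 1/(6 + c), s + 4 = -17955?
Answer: √303073498 ≈ 17409.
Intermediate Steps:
s = -17959 (s = -4 - 17955 = -17959)
h = 303073484 (h = (6773 - 17959)*(-6352 - 20742) = -11186*(-27094) = 303073484)
w = 14 (w = (4 + 24)/(6 - 4) = 28/2 = 28*(½) = 14)
√(h + w) = √(303073484 + 14) = √303073498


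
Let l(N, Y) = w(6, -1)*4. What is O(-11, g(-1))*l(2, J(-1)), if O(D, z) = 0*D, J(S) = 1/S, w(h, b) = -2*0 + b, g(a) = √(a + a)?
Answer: 0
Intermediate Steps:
g(a) = √2*√a (g(a) = √(2*a) = √2*√a)
w(h, b) = b (w(h, b) = 0 + b = b)
l(N, Y) = -4 (l(N, Y) = -1*4 = -4)
O(D, z) = 0
O(-11, g(-1))*l(2, J(-1)) = 0*(-4) = 0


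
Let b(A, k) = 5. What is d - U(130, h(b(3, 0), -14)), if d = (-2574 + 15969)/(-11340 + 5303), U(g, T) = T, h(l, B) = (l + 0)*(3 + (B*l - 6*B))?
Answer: -526540/6037 ≈ -87.219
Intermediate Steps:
h(l, B) = l*(3 - 6*B + B*l) (h(l, B) = l*(3 + (-6*B + B*l)) = l*(3 - 6*B + B*l))
d = -13395/6037 (d = 13395/(-6037) = 13395*(-1/6037) = -13395/6037 ≈ -2.2188)
d - U(130, h(b(3, 0), -14)) = -13395/6037 - 5*(3 - 6*(-14) - 14*5) = -13395/6037 - 5*(3 + 84 - 70) = -13395/6037 - 5*17 = -13395/6037 - 1*85 = -13395/6037 - 85 = -526540/6037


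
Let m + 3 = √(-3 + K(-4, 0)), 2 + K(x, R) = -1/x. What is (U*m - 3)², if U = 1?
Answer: (12 - I*√19)²/4 ≈ 31.25 - 26.153*I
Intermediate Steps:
K(x, R) = -2 - 1/x
m = -3 + I*√19/2 (m = -3 + √(-3 + (-2 - 1/(-4))) = -3 + √(-3 + (-2 - 1*(-¼))) = -3 + √(-3 + (-2 + ¼)) = -3 + √(-3 - 7/4) = -3 + √(-19/4) = -3 + I*√19/2 ≈ -3.0 + 2.1795*I)
(U*m - 3)² = (1*(-3 + I*√19/2) - 3)² = ((-3 + I*√19/2) - 3)² = (-6 + I*√19/2)²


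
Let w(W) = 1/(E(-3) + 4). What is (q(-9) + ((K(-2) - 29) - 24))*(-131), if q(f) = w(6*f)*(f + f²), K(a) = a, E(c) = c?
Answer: -2227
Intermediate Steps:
w(W) = 1 (w(W) = 1/(-3 + 4) = 1/1 = 1)
q(f) = f + f² (q(f) = 1*(f + f²) = f + f²)
(q(-9) + ((K(-2) - 29) - 24))*(-131) = (-9*(1 - 9) + ((-2 - 29) - 24))*(-131) = (-9*(-8) + (-31 - 24))*(-131) = (72 - 55)*(-131) = 17*(-131) = -2227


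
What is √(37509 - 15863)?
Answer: √21646 ≈ 147.13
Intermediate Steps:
√(37509 - 15863) = √21646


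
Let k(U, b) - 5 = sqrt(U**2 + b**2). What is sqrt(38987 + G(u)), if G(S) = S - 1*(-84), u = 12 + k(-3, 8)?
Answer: sqrt(39088 + sqrt(73)) ≈ 197.73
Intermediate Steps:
k(U, b) = 5 + sqrt(U**2 + b**2)
u = 17 + sqrt(73) (u = 12 + (5 + sqrt((-3)**2 + 8**2)) = 12 + (5 + sqrt(9 + 64)) = 12 + (5 + sqrt(73)) = 17 + sqrt(73) ≈ 25.544)
G(S) = 84 + S (G(S) = S + 84 = 84 + S)
sqrt(38987 + G(u)) = sqrt(38987 + (84 + (17 + sqrt(73)))) = sqrt(38987 + (101 + sqrt(73))) = sqrt(39088 + sqrt(73))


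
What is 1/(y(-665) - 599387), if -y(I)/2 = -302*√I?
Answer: -599387/359507378409 - 604*I*√665/359507378409 ≈ -1.6672e-6 - 4.3325e-8*I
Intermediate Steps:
y(I) = 604*√I (y(I) = -(-604)*√I = 604*√I)
1/(y(-665) - 599387) = 1/(604*√(-665) - 599387) = 1/(604*(I*√665) - 599387) = 1/(604*I*√665 - 599387) = 1/(-599387 + 604*I*√665)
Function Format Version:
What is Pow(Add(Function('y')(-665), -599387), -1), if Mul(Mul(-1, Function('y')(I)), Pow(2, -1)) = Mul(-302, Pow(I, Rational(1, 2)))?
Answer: Add(Rational(-599387, 359507378409), Mul(Rational(-604, 359507378409), I, Pow(665, Rational(1, 2)))) ≈ Add(-1.6672e-6, Mul(-4.3325e-8, I))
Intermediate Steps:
Function('y')(I) = Mul(604, Pow(I, Rational(1, 2))) (Function('y')(I) = Mul(-2, Mul(-302, Pow(I, Rational(1, 2)))) = Mul(604, Pow(I, Rational(1, 2))))
Pow(Add(Function('y')(-665), -599387), -1) = Pow(Add(Mul(604, Pow(-665, Rational(1, 2))), -599387), -1) = Pow(Add(Mul(604, Mul(I, Pow(665, Rational(1, 2)))), -599387), -1) = Pow(Add(Mul(604, I, Pow(665, Rational(1, 2))), -599387), -1) = Pow(Add(-599387, Mul(604, I, Pow(665, Rational(1, 2)))), -1)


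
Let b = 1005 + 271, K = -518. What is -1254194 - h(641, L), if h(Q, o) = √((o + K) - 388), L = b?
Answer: -1254194 - √370 ≈ -1.2542e+6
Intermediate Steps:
b = 1276
L = 1276
h(Q, o) = √(-906 + o) (h(Q, o) = √((o - 518) - 388) = √((-518 + o) - 388) = √(-906 + o))
-1254194 - h(641, L) = -1254194 - √(-906 + 1276) = -1254194 - √370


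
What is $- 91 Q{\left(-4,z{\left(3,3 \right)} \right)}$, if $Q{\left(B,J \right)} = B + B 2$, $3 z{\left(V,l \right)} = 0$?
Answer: $1092$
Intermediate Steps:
$z{\left(V,l \right)} = 0$ ($z{\left(V,l \right)} = \frac{1}{3} \cdot 0 = 0$)
$Q{\left(B,J \right)} = 3 B$ ($Q{\left(B,J \right)} = B + 2 B = 3 B$)
$- 91 Q{\left(-4,z{\left(3,3 \right)} \right)} = - 91 \cdot 3 \left(-4\right) = \left(-91\right) \left(-12\right) = 1092$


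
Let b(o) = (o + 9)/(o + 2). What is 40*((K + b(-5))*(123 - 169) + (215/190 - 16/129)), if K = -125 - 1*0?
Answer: 189947300/817 ≈ 2.3249e+5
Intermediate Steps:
b(o) = (9 + o)/(2 + o)
K = -125 (K = -125 + 0 = -125)
40*((K + b(-5))*(123 - 169) + (215/190 - 16/129)) = 40*((-125 + (9 - 5)/(2 - 5))*(123 - 169) + (215/190 - 16/129)) = 40*((-125 + 4/(-3))*(-46) + (215*(1/190) - 16*1/129)) = 40*((-125 - ⅓*4)*(-46) + (43/38 - 16/129)) = 40*((-125 - 4/3)*(-46) + 4939/4902) = 40*(-379/3*(-46) + 4939/4902) = 40*(17434/3 + 4939/4902) = 40*(9497365/1634) = 189947300/817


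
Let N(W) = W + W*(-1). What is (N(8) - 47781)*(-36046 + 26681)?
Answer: 447469065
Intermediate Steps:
N(W) = 0 (N(W) = W - W = 0)
(N(8) - 47781)*(-36046 + 26681) = (0 - 47781)*(-36046 + 26681) = -47781*(-9365) = 447469065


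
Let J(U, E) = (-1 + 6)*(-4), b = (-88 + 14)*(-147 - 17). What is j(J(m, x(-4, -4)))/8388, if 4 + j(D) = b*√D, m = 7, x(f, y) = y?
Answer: -1/2097 + 6068*I*√5/2097 ≈ -0.00047687 + 6.4704*I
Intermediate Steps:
b = 12136 (b = -74*(-164) = 12136)
J(U, E) = -20 (J(U, E) = 5*(-4) = -20)
j(D) = -4 + 12136*√D
j(J(m, x(-4, -4)))/8388 = (-4 + 12136*√(-20))/8388 = (-4 + 12136*(2*I*√5))*(1/8388) = (-4 + 24272*I*√5)*(1/8388) = -1/2097 + 6068*I*√5/2097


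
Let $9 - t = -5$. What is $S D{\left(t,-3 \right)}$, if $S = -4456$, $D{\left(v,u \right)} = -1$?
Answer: $4456$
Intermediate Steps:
$t = 14$ ($t = 9 - -5 = 9 + 5 = 14$)
$S D{\left(t,-3 \right)} = \left(-4456\right) \left(-1\right) = 4456$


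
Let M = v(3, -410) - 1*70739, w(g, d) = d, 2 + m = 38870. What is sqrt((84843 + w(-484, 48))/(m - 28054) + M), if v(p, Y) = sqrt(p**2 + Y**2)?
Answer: sqrt(-8271484287170 + 116942596*sqrt(168109))/10814 ≈ 265.18*I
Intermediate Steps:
m = 38868 (m = -2 + 38870 = 38868)
v(p, Y) = sqrt(Y**2 + p**2)
M = -70739 + sqrt(168109) (M = sqrt((-410)**2 + 3**2) - 1*70739 = sqrt(168100 + 9) - 70739 = sqrt(168109) - 70739 = -70739 + sqrt(168109) ≈ -70329.)
sqrt((84843 + w(-484, 48))/(m - 28054) + M) = sqrt((84843 + 48)/(38868 - 28054) + (-70739 + sqrt(168109))) = sqrt(84891/10814 + (-70739 + sqrt(168109))) = sqrt(-764886655/10814 + sqrt(168109))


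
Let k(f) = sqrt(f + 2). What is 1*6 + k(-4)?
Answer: 6 + I*sqrt(2) ≈ 6.0 + 1.4142*I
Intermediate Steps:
k(f) = sqrt(2 + f)
1*6 + k(-4) = 1*6 + sqrt(2 - 4) = 6 + sqrt(-2) = 6 + I*sqrt(2)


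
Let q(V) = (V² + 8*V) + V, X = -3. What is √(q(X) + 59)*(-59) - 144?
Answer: -144 - 59*√41 ≈ -521.78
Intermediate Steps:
q(V) = V² + 9*V
√(q(X) + 59)*(-59) - 144 = √(-3*(9 - 3) + 59)*(-59) - 144 = √(-3*6 + 59)*(-59) - 144 = √(-18 + 59)*(-59) - 144 = √41*(-59) - 144 = -59*√41 - 144 = -144 - 59*√41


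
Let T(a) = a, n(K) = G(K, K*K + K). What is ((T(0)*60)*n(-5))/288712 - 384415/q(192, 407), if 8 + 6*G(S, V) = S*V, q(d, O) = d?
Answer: -384415/192 ≈ -2002.2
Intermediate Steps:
G(S, V) = -4/3 + S*V/6 (G(S, V) = -4/3 + (S*V)/6 = -4/3 + S*V/6)
n(K) = -4/3 + K*(K + K**2)/6 (n(K) = -4/3 + K*(K*K + K)/6 = -4/3 + K*(K**2 + K)/6 = -4/3 + K*(K + K**2)/6)
((T(0)*60)*n(-5))/288712 - 384415/q(192, 407) = ((0*60)*(-4/3 + (1/6)*(-5)**2*(1 - 5)))/288712 - 384415/192 = (0*(-4/3 + (1/6)*25*(-4)))*(1/288712) - 384415*1/192 = (0*(-4/3 - 50/3))*(1/288712) - 384415/192 = (0*(-18))*(1/288712) - 384415/192 = 0*(1/288712) - 384415/192 = 0 - 384415/192 = -384415/192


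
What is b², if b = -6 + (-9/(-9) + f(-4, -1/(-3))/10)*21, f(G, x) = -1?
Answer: 16641/100 ≈ 166.41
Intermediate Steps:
b = 129/10 (b = -6 + (-9/(-9) - 1/10)*21 = -6 + (-9*(-⅑) - 1*⅒)*21 = -6 + (1 - ⅒)*21 = -6 + (9/10)*21 = -6 + 189/10 = 129/10 ≈ 12.900)
b² = (129/10)² = 16641/100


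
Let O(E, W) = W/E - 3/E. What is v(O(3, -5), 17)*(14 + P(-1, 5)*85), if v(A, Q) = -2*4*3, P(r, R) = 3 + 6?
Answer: -18696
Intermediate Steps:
P(r, R) = 9
O(E, W) = -3/E + W/E
v(A, Q) = -24 (v(A, Q) = -8*3 = -24)
v(O(3, -5), 17)*(14 + P(-1, 5)*85) = -24*(14 + 9*85) = -24*(14 + 765) = -24*779 = -18696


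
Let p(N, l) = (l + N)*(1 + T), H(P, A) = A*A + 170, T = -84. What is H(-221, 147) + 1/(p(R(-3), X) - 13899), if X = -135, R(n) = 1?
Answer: 60480282/2777 ≈ 21779.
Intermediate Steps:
H(P, A) = 170 + A² (H(P, A) = A² + 170 = 170 + A²)
p(N, l) = -83*N - 83*l (p(N, l) = (l + N)*(1 - 84) = (N + l)*(-83) = -83*N - 83*l)
H(-221, 147) + 1/(p(R(-3), X) - 13899) = (170 + 147²) + 1/((-83*1 - 83*(-135)) - 13899) = (170 + 21609) + 1/((-83 + 11205) - 13899) = 21779 + 1/(11122 - 13899) = 21779 + 1/(-2777) = 21779 - 1/2777 = 60480282/2777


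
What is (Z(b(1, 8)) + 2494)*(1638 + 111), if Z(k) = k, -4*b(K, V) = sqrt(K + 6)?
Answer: 4362006 - 1749*sqrt(7)/4 ≈ 4.3608e+6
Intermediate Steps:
b(K, V) = -sqrt(6 + K)/4 (b(K, V) = -sqrt(K + 6)/4 = -sqrt(6 + K)/4)
(Z(b(1, 8)) + 2494)*(1638 + 111) = (-sqrt(6 + 1)/4 + 2494)*(1638 + 111) = (-sqrt(7)/4 + 2494)*1749 = (2494 - sqrt(7)/4)*1749 = 4362006 - 1749*sqrt(7)/4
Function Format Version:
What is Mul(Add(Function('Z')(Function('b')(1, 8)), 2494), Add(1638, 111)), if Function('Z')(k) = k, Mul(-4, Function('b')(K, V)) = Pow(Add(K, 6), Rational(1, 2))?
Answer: Add(4362006, Mul(Rational(-1749, 4), Pow(7, Rational(1, 2)))) ≈ 4.3608e+6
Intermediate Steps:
Function('b')(K, V) = Mul(Rational(-1, 4), Pow(Add(6, K), Rational(1, 2))) (Function('b')(K, V) = Mul(Rational(-1, 4), Pow(Add(K, 6), Rational(1, 2))) = Mul(Rational(-1, 4), Pow(Add(6, K), Rational(1, 2))))
Mul(Add(Function('Z')(Function('b')(1, 8)), 2494), Add(1638, 111)) = Mul(Add(Mul(Rational(-1, 4), Pow(Add(6, 1), Rational(1, 2))), 2494), Add(1638, 111)) = Mul(Add(Mul(Rational(-1, 4), Pow(7, Rational(1, 2))), 2494), 1749) = Mul(Add(2494, Mul(Rational(-1, 4), Pow(7, Rational(1, 2)))), 1749) = Add(4362006, Mul(Rational(-1749, 4), Pow(7, Rational(1, 2))))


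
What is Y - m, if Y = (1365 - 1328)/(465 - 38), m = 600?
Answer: -256163/427 ≈ -599.91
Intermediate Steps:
Y = 37/427 ≈ 0.086651
Y - m = 37/427 - 1*600 = 37/427 - 600 = -256163/427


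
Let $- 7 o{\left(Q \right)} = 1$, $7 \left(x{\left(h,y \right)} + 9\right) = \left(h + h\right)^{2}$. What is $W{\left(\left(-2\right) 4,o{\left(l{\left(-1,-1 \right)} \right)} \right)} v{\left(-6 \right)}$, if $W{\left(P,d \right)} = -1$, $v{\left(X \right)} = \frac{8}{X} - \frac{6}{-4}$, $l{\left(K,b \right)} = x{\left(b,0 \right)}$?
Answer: $- \frac{1}{6} \approx -0.16667$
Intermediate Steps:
$x{\left(h,y \right)} = -9 + \frac{4 h^{2}}{7}$ ($x{\left(h,y \right)} = -9 + \frac{\left(h + h\right)^{2}}{7} = -9 + \frac{\left(2 h\right)^{2}}{7} = -9 + \frac{4 h^{2}}{7}$)
$l{\left(K,b \right)} = -9 + \frac{4 b^{2}}{7}$
$v{\left(X \right)} = \frac{3}{2} + \frac{8}{X}$ ($v{\left(X \right)} = \frac{8}{X} - - \frac{3}{2} = \frac{8}{X} + \frac{3}{2} = \frac{3}{2} + \frac{8}{X}$)
$o{\left(Q \right)} = - \frac{1}{7}$ ($o{\left(Q \right)} = \left(- \frac{1}{7}\right) 1 = - \frac{1}{7}$)
$W{\left(\left(-2\right) 4,o{\left(l{\left(-1,-1 \right)} \right)} \right)} v{\left(-6 \right)} = - (\frac{3}{2} + \frac{8}{-6}) = - (\frac{3}{2} + 8 \left(- \frac{1}{6}\right)) = - (\frac{3}{2} - \frac{4}{3}) = \left(-1\right) \frac{1}{6} = - \frac{1}{6}$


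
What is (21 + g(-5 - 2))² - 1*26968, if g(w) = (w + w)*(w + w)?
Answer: 20121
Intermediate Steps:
g(w) = 4*w² (g(w) = (2*w)*(2*w) = 4*w²)
(21 + g(-5 - 2))² - 1*26968 = (21 + 4*(-5 - 2)²)² - 1*26968 = (21 + 4*(-7)²)² - 26968 = (21 + 4*49)² - 26968 = (21 + 196)² - 26968 = 217² - 26968 = 47089 - 26968 = 20121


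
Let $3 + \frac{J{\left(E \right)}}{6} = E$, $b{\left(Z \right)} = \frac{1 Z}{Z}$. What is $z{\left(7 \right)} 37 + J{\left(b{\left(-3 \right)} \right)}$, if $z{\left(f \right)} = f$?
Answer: $247$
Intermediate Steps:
$b{\left(Z \right)} = 1$ ($b{\left(Z \right)} = \frac{Z}{Z} = 1$)
$J{\left(E \right)} = -18 + 6 E$
$z{\left(7 \right)} 37 + J{\left(b{\left(-3 \right)} \right)} = 7 \cdot 37 + \left(-18 + 6 \cdot 1\right) = 259 + \left(-18 + 6\right) = 259 - 12 = 247$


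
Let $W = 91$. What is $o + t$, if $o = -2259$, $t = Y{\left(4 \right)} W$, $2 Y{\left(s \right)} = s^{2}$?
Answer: $-1531$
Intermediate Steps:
$Y{\left(s \right)} = \frac{s^{2}}{2}$
$t = 728$ ($t = \frac{4^{2}}{2} \cdot 91 = \frac{1}{2} \cdot 16 \cdot 91 = 8 \cdot 91 = 728$)
$o + t = -2259 + 728 = -1531$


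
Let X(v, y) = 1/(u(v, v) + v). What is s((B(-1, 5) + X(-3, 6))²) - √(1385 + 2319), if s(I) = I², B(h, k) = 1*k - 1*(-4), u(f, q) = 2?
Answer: 4096 - 2*√926 ≈ 4035.1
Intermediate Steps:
B(h, k) = 4 + k (B(h, k) = k + 4 = 4 + k)
X(v, y) = 1/(2 + v)
s((B(-1, 5) + X(-3, 6))²) - √(1385 + 2319) = (((4 + 5) + 1/(2 - 3))²)² - √(1385 + 2319) = ((9 + 1/(-1))²)² - √3704 = ((9 - 1)²)² - 2*√926 = (8²)² - 2*√926 = 64² - 2*√926 = 4096 - 2*√926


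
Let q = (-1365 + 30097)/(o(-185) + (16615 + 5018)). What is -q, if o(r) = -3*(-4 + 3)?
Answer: -7183/5409 ≈ -1.3280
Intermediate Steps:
o(r) = 3 (o(r) = -3*(-1) = 3)
q = 7183/5409 (q = (-1365 + 30097)/(3 + (16615 + 5018)) = 28732/(3 + 21633) = 28732/21636 = 28732*(1/21636) = 7183/5409 ≈ 1.3280)
-q = -1*7183/5409 = -7183/5409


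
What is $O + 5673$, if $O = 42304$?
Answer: $47977$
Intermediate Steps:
$O + 5673 = 42304 + 5673 = 47977$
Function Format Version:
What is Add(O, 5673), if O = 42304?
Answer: 47977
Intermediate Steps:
Add(O, 5673) = Add(42304, 5673) = 47977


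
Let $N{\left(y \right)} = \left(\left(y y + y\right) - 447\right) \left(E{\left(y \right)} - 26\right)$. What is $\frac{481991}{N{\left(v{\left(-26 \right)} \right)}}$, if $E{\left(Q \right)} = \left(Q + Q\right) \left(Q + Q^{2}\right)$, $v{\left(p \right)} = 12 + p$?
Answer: $\frac{481991}{1357330} \approx 0.3551$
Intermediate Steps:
$E{\left(Q \right)} = 2 Q \left(Q + Q^{2}\right)$
$N{\left(y \right)} = \left(-26 + 2 y^{2} \left(1 + y\right)\right) \left(-447 + y + y^{2}\right)$ ($N{\left(y \right)} = \left(\left(y y + y\right) - 447\right) \left(2 y^{2} \left(1 + y\right) - 26\right) = \left(\left(y^{2} + y\right) - 447\right) \left(-26 + 2 y^{2} \left(1 + y\right)\right) = \left(\left(y + y^{2}\right) - 447\right) \left(-26 + 2 y^{2} \left(1 + y\right)\right) = \left(-447 + y + y^{2}\right) \left(-26 + 2 y^{2} \left(1 + y\right)\right) = \left(-26 + 2 y^{2} \left(1 + y\right)\right) \left(-447 + y + y^{2}\right)$)
$\frac{481991}{N{\left(v{\left(-26 \right)} \right)}} = \frac{481991}{11622 - 920 \left(12 - 26\right)^{2} - 892 \left(12 - 26\right)^{3} - 26 \left(12 - 26\right) + 2 \left(12 - 26\right)^{5} + 4 \left(12 - 26\right)^{4}} = \frac{481991}{11622 - 920 \left(-14\right)^{2} - 892 \left(-14\right)^{3} - -364 + 2 \left(-14\right)^{5} + 4 \left(-14\right)^{4}} = \frac{481991}{11622 - 180320 - -2447648 + 364 + 2 \left(-537824\right) + 4 \cdot 38416} = \frac{481991}{11622 - 180320 + 2447648 + 364 - 1075648 + 153664} = \frac{481991}{1357330}$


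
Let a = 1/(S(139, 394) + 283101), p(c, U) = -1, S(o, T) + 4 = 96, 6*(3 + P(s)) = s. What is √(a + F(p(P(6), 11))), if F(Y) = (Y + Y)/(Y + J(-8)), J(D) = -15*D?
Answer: I*√19083179213189/33699967 ≈ 0.12963*I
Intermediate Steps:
P(s) = -3 + s/6
S(o, T) = 92 (S(o, T) = -4 + 96 = 92)
F(Y) = 2*Y/(120 + Y) (F(Y) = (Y + Y)/(Y - 15*(-8)) = (2*Y)/(Y + 120) = (2*Y)/(120 + Y) = 2*Y/(120 + Y))
a = 1/283193 (a = 1/(92 + 283101) = 1/283193 ≈ 3.5312e-6)
√(a + F(p(P(6), 11))) = √(1/283193 + 2*(-1)/(120 - 1)) = √(1/283193 + 2*(-1)/119) = √(1/283193 + 2*(-1)*(1/119)) = √(1/283193 - 2/119) = √(-566267/33699967) = I*√19083179213189/33699967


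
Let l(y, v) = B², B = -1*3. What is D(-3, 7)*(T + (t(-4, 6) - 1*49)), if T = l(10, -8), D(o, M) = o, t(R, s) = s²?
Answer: 12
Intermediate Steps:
B = -3
l(y, v) = 9 (l(y, v) = (-3)² = 9)
T = 9
D(-3, 7)*(T + (t(-4, 6) - 1*49)) = -3*(9 + (6² - 1*49)) = -3*(9 + (36 - 49)) = -3*(9 - 13) = -3*(-4) = 12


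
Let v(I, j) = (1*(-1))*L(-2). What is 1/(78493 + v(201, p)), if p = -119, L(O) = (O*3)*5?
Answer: 1/78523 ≈ 1.2735e-5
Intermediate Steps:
L(O) = 15*O (L(O) = (3*O)*5 = 15*O)
v(I, j) = 30 (v(I, j) = (1*(-1))*(15*(-2)) = -1*(-30) = 30)
1/(78493 + v(201, p)) = 1/(78493 + 30) = 1/78523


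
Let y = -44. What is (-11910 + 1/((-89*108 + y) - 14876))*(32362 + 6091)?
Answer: -11235048380813/24532 ≈ -4.5798e+8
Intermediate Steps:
(-11910 + 1/((-89*108 + y) - 14876))*(32362 + 6091) = (-11910 + 1/((-89*108 - 44) - 14876))*(32362 + 6091) = (-11910 + 1/((-9612 - 44) - 14876))*38453 = (-11910 + 1/(-9656 - 14876))*38453 = (-11910 + 1/(-24532))*38453 = (-11910 - 1/24532)*38453 = -292176121/24532*38453 = -11235048380813/24532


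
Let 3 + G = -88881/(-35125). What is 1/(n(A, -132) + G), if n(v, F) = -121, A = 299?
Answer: -35125/4266619 ≈ -0.0082325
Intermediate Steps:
G = -16494/35125 (G = -3 - 88881/(-35125) = -3 - 88881*(-1/35125) = -3 + 88881/35125 = -16494/35125 ≈ -0.46958)
1/(n(A, -132) + G) = 1/(-121 - 16494/35125) = 1/(-4266619/35125) = -35125/4266619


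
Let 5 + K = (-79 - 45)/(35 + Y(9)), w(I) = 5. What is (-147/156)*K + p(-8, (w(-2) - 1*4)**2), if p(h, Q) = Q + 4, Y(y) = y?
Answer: 3537/286 ≈ 12.367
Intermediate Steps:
p(h, Q) = 4 + Q
K = -86/11 (K = -5 + (-79 - 45)/(35 + 9) = -5 - 124/44 = -5 - 124*1/44 = -5 - 31/11 = -86/11 ≈ -7.8182)
(-147/156)*K + p(-8, (w(-2) - 1*4)**2) = -147/156*(-86/11) + (4 + (5 - 1*4)**2) = -147*1/156*(-86/11) + (4 + (5 - 4)**2) = -49/52*(-86/11) + (4 + 1**2) = 2107/286 + (4 + 1) = 2107/286 + 5 = 3537/286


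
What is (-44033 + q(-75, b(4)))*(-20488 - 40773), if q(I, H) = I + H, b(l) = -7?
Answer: 2702529015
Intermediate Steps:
q(I, H) = H + I
(-44033 + q(-75, b(4)))*(-20488 - 40773) = (-44033 + (-7 - 75))*(-20488 - 40773) = (-44033 - 82)*(-61261) = -44115*(-61261) = 2702529015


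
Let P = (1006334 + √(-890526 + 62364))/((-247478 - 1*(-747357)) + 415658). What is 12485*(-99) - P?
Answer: -161659781627/130791 - I*√92018/305179 ≈ -1.236e+6 - 0.00099399*I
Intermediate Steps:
P = 143762/130791 + I*√92018/305179 (P = (1006334 + √(-828162))/((-247478 + 747357) + 415658) = (1006334 + 3*I*√92018)/(499879 + 415658) = (1006334 + 3*I*√92018)/915537 = (1006334 + 3*I*√92018)*(1/915537) = 143762/130791 + I*√92018/305179 ≈ 1.0992 + 0.00099399*I)
12485*(-99) - P = 12485*(-99) - (143762/130791 + I*√92018/305179) = -1236015 + (-143762/130791 - I*√92018/305179) = -161659781627/130791 - I*√92018/305179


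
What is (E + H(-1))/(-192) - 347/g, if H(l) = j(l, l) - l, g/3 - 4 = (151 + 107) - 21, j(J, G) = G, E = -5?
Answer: -7001/15424 ≈ -0.45390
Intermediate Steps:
g = 723 (g = 12 + 3*((151 + 107) - 21) = 12 + 3*(258 - 21) = 12 + 3*237 = 12 + 711 = 723)
H(l) = 0 (H(l) = l - l = 0)
(E + H(-1))/(-192) - 347/g = (-5 + 0)/(-192) - 347/723 = -5*(-1/192) - 347*1/723 = 5/192 - 347/723 = -7001/15424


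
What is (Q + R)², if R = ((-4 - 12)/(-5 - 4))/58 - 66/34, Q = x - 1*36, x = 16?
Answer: 9451145089/19686969 ≈ 480.07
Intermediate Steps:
Q = -20 (Q = 16 - 1*36 = 16 - 36 = -20)
R = -8477/4437 (R = -16/(-9)*(1/58) - 66*1/34 = -16*(-⅑)*(1/58) - 33/17 = (16/9)*(1/58) - 33/17 = 8/261 - 33/17 = -8477/4437 ≈ -1.9105)
(Q + R)² = (-20 - 8477/4437)² = (-97217/4437)² = 9451145089/19686969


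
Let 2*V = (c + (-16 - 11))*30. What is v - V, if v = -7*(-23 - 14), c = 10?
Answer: 514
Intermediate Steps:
V = -255 (V = ((10 + (-16 - 11))*30)/2 = ((10 - 27)*30)/2 = (-17*30)/2 = (½)*(-510) = -255)
v = 259 (v = -7*(-37) = 259)
v - V = 259 - 1*(-255) = 259 + 255 = 514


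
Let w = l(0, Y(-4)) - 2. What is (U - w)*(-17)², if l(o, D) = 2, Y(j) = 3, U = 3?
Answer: 867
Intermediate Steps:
w = 0 (w = 2 - 2 = 0)
(U - w)*(-17)² = (3 - 1*0)*(-17)² = (3 + 0)*289 = 3*289 = 867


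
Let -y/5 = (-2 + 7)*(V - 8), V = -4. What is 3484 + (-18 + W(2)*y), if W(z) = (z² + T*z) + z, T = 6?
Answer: 8866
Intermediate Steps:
y = 300 (y = -5*(-2 + 7)*(-4 - 8) = -25*(-12) = -5*(-60) = 300)
W(z) = z² + 7*z (W(z) = (z² + 6*z) + z = z² + 7*z)
3484 + (-18 + W(2)*y) = 3484 + (-18 + (2*(7 + 2))*300) = 3484 + (-18 + (2*9)*300) = 3484 + (-18 + 18*300) = 3484 + (-18 + 5400) = 3484 + 5382 = 8866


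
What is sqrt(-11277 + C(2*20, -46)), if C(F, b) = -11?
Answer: 2*I*sqrt(2822) ≈ 106.24*I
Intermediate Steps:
sqrt(-11277 + C(2*20, -46)) = sqrt(-11277 - 11) = sqrt(-11288) = 2*I*sqrt(2822)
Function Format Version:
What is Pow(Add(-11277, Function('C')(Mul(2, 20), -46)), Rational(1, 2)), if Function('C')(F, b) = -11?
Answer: Mul(2, I, Pow(2822, Rational(1, 2))) ≈ Mul(106.24, I)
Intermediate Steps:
Pow(Add(-11277, Function('C')(Mul(2, 20), -46)), Rational(1, 2)) = Pow(Add(-11277, -11), Rational(1, 2)) = Pow(-11288, Rational(1, 2)) = Mul(2, I, Pow(2822, Rational(1, 2)))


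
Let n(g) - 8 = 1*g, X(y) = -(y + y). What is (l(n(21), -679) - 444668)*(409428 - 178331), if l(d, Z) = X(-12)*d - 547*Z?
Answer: -16768167223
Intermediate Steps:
X(y) = -2*y
n(g) = 8 + g (n(g) = 8 + 1*g = 8 + g)
l(d, Z) = -547*Z + 24*d (l(d, Z) = (-2*(-12))*d - 547*Z = 24*d - 547*Z = -547*Z + 24*d)
(l(n(21), -679) - 444668)*(409428 - 178331) = ((-547*(-679) + 24*(8 + 21)) - 444668)*(409428 - 178331) = ((371413 + 24*29) - 444668)*231097 = ((371413 + 696) - 444668)*231097 = (372109 - 444668)*231097 = -72559*231097 = -16768167223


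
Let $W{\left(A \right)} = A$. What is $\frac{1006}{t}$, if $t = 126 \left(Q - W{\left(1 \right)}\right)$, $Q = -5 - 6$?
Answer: $- \frac{503}{756} \approx -0.66534$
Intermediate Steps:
$Q = -11$
$t = -1512$ ($t = 126 \left(-11 - 1\right) = 126 \left(-12\right) = -1512$)
$\frac{1006}{t} = \frac{1006}{-1512} = 1006 \left(- \frac{1}{1512}\right) = - \frac{503}{756}$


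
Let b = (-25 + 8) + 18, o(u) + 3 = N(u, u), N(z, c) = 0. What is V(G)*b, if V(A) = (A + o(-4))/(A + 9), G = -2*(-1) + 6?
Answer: 5/17 ≈ 0.29412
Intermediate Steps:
G = 8 (G = 2 + 6 = 8)
o(u) = -3 (o(u) = -3 + 0 = -3)
b = 1 (b = -17 + 18 = 1)
V(A) = (-3 + A)/(9 + A) (V(A) = (A - 3)/(A + 9) = (-3 + A)/(9 + A))
V(G)*b = ((-3 + 8)/(9 + 8))*1 = (5/17)*1 = 5/17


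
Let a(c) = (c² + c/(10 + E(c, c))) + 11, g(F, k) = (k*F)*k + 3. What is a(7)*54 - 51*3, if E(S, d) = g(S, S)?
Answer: 549675/178 ≈ 3088.1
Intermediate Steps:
g(F, k) = 3 + F*k² (g(F, k) = (F*k)*k + 3 = F*k² + 3 = 3 + F*k²)
E(S, d) = 3 + S³ (E(S, d) = 3 + S*S² = 3 + S³)
a(c) = 11 + c² + c/(13 + c³) (a(c) = (c² + c/(10 + (3 + c³))) + 11 = (c² + c/(13 + c³)) + 11 = 11 + c² + c/(13 + c³))
a(7)*54 - 51*3 = ((143 + 7 + 7⁵ + 11*7³ + 13*7²)/(13 + 7³))*54 - 51*3 = ((143 + 7 + 16807 + 11*343 + 13*49)/(13 + 343))*54 - 153 = ((143 + 7 + 16807 + 3773 + 637)/356)*54 - 153 = ((1/356)*21367)*54 - 153 = (21367/356)*54 - 153 = 576909/178 - 153 = 549675/178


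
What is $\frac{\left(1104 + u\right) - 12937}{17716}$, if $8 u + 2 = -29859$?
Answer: $- \frac{124525}{141728} \approx -0.87862$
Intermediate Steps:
$u = - \frac{29861}{8}$ ($u = - \frac{1}{4} + \frac{1}{8} \left(-29859\right) = - \frac{1}{4} - \frac{29859}{8} = - \frac{29861}{8} \approx -3732.6$)
$\frac{\left(1104 + u\right) - 12937}{17716} = \frac{\left(1104 - \frac{29861}{8}\right) - 12937}{17716} = \left(- \frac{21029}{8} - 12937\right) \frac{1}{17716} = \left(- \frac{124525}{8}\right) \frac{1}{17716} = - \frac{124525}{141728}$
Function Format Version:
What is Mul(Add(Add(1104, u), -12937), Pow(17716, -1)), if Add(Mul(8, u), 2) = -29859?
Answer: Rational(-124525, 141728) ≈ -0.87862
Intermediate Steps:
u = Rational(-29861, 8) (u = Add(Rational(-1, 4), Mul(Rational(1, 8), -29859)) = Add(Rational(-1, 4), Rational(-29859, 8)) = Rational(-29861, 8) ≈ -3732.6)
Mul(Add(Add(1104, u), -12937), Pow(17716, -1)) = Mul(Add(Add(1104, Rational(-29861, 8)), -12937), Pow(17716, -1)) = Mul(Add(Rational(-21029, 8), -12937), Rational(1, 17716)) = Mul(Rational(-124525, 8), Rational(1, 17716)) = Rational(-124525, 141728)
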